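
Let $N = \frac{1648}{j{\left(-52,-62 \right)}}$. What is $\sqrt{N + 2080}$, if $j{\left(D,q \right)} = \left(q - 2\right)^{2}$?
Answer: $\frac{\sqrt{532583}}{16} \approx 45.611$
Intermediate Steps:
$j{\left(D,q \right)} = \left(-2 + q\right)^{2}$
$N = \frac{103}{256}$ ($N = \frac{1648}{\left(-2 - 62\right)^{2}} = \frac{1648}{\left(-64\right)^{2}} = \frac{1648}{4096} = 1648 \cdot \frac{1}{4096} = \frac{103}{256} \approx 0.40234$)
$\sqrt{N + 2080} = \sqrt{\frac{103}{256} + 2080} = \sqrt{\frac{532583}{256}} = \frac{\sqrt{532583}}{16}$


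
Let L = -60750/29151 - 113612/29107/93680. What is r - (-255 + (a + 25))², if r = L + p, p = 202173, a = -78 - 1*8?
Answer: 225909365914039903/2207980759660 ≈ 1.0231e+5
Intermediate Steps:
a = -86 (a = -78 - 8 = -86)
L = -4601472092317/2207980759660 (L = -60750*1/29151 - 113612*1/29107*(1/93680) = -6750/3239 - 113612/29107*1/93680 = -6750/3239 - 28403/681685940 = -4601472092317/2207980759660 ≈ -2.0840)
r = 446389492650648863/2207980759660 (r = -4601472092317/2207980759660 + 202173 = 446389492650648863/2207980759660 ≈ 2.0217e+5)
r - (-255 + (a + 25))² = 446389492650648863/2207980759660 - (-255 + (-86 + 25))² = 446389492650648863/2207980759660 - (-255 - 61)² = 446389492650648863/2207980759660 - 1*(-316)² = 446389492650648863/2207980759660 - 1*99856 = 446389492650648863/2207980759660 - 99856 = 225909365914039903/2207980759660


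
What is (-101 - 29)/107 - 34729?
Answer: -3716133/107 ≈ -34730.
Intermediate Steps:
(-101 - 29)/107 - 34729 = -130*1/107 - 34729 = -130/107 - 34729 = -3716133/107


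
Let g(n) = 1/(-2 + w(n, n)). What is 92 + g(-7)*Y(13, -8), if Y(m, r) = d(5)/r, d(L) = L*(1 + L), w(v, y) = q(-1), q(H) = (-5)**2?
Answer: 8449/92 ≈ 91.837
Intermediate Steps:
q(H) = 25
w(v, y) = 25
g(n) = 1/23 (g(n) = 1/(-2 + 25) = 1/23)
Y(m, r) = 30/r (Y(m, r) = (5*(1 + 5))/r = (5*6)/r = 30/r)
92 + g(-7)*Y(13, -8) = 92 + (30/(-8))/23 = 92 + (30*(-1/8))/23 = 92 + (1/23)*(-15/4) = 92 - 15/92 = 8449/92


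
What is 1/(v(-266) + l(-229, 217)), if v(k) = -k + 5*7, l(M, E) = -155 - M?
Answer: 1/375 ≈ 0.0026667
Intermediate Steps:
v(k) = 35 - k (v(k) = -k + 35 = 35 - k)
1/(v(-266) + l(-229, 217)) = 1/((35 - 1*(-266)) + (-155 - 1*(-229))) = 1/((35 + 266) + (-155 + 229)) = 1/(301 + 74) = 1/375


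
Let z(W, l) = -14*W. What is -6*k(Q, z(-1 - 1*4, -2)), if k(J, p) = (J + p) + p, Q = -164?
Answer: 144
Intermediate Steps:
k(J, p) = J + 2*p
-6*k(Q, z(-1 - 1*4, -2)) = -6*(-164 + 2*(-14*(-1 - 1*4))) = -6*(-164 + 2*(-14*(-1 - 4))) = -6*(-164 + 2*(-14*(-5))) = -6*(-164 + 2*70) = -6*(-164 + 140) = -6*(-24) = 144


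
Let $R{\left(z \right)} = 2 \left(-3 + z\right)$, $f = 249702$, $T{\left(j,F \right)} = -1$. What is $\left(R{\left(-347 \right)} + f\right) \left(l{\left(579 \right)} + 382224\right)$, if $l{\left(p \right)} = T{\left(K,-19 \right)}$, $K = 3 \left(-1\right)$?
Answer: $95174291446$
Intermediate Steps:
$K = -3$
$l{\left(p \right)} = -1$
$R{\left(z \right)} = -6 + 2 z$
$\left(R{\left(-347 \right)} + f\right) \left(l{\left(579 \right)} + 382224\right) = \left(\left(-6 + 2 \left(-347\right)\right) + 249702\right) \left(-1 + 382224\right) = \left(\left(-6 - 694\right) + 249702\right) 382223 = \left(-700 + 249702\right) 382223 = 249002 \cdot 382223 = 95174291446$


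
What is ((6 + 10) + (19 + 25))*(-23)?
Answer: -1380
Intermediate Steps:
((6 + 10) + (19 + 25))*(-23) = (16 + 44)*(-23) = 60*(-23) = -1380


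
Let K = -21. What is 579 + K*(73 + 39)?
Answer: -1773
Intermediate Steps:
579 + K*(73 + 39) = 579 - 21*(73 + 39) = 579 - 21*112 = 579 - 2352 = -1773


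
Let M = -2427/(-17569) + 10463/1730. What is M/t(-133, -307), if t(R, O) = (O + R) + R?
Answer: -188023157/17415974010 ≈ -0.010796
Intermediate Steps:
t(R, O) = O + 2*R
M = 188023157/30394370 (M = -2427*(-1/17569) + 10463*(1/1730) = 2427/17569 + 10463/1730 = 188023157/30394370 ≈ 6.1861)
M/t(-133, -307) = 188023157/(30394370*(-307 + 2*(-133))) = 188023157/(30394370*(-307 - 266)) = (188023157/30394370)/(-573) = (188023157/30394370)*(-1/573) = -188023157/17415974010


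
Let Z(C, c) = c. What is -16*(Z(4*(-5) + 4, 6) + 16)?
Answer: -352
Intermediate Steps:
-16*(Z(4*(-5) + 4, 6) + 16) = -16*(6 + 16) = -16*22 = -352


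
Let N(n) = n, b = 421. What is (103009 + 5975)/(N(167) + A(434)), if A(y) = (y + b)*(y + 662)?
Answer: 108984/937247 ≈ 0.11628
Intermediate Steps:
A(y) = (421 + y)*(662 + y) (A(y) = (y + 421)*(y + 662) = (421 + y)*(662 + y))
(103009 + 5975)/(N(167) + A(434)) = (103009 + 5975)/(167 + (278702 + 434² + 1083*434)) = 108984/(167 + (278702 + 188356 + 470022)) = 108984/(167 + 937080) = 108984/937247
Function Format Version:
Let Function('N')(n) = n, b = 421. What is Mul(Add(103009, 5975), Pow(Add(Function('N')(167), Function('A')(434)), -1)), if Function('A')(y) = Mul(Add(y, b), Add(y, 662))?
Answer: Rational(108984, 937247) ≈ 0.11628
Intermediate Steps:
Function('A')(y) = Mul(Add(421, y), Add(662, y)) (Function('A')(y) = Mul(Add(y, 421), Add(y, 662)) = Mul(Add(421, y), Add(662, y)))
Mul(Add(103009, 5975), Pow(Add(Function('N')(167), Function('A')(434)), -1)) = Mul(Add(103009, 5975), Pow(Add(167, Add(278702, Pow(434, 2), Mul(1083, 434))), -1)) = Mul(108984, Pow(Add(167, Add(278702, 188356, 470022)), -1)) = Mul(108984, Pow(Add(167, 937080), -1)) = Mul(108984, Pow(937247, -1)) = Mul(108984, Rational(1, 937247)) = Rational(108984, 937247)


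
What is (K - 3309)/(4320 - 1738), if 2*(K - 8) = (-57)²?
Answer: -3353/5164 ≈ -0.64930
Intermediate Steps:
K = 3265/2 (K = 8 + (½)*(-57)² = 8 + (½)*3249 = 8 + 3249/2 = 3265/2 ≈ 1632.5)
(K - 3309)/(4320 - 1738) = (3265/2 - 3309)/(4320 - 1738) = -3353/2/2582 = -3353/2*1/2582 = -3353/5164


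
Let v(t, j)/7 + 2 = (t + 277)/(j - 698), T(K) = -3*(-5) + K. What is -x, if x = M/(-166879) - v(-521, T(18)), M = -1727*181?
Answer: -210926359/15853505 ≈ -13.305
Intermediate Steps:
M = -312587
T(K) = 15 + K
v(t, j) = -14 + 7*(277 + t)/(-698 + j) (v(t, j) = -14 + 7*((t + 277)/(j - 698)) = -14 + 7*((277 + t)/(-698 + j)) = -14 + 7*(277 + t)/(-698 + j))
x = 210926359/15853505 (x = -312587/(-166879) - 7*(1673 - 521 - 2*(15 + 18))/(-698 + (15 + 18)) = -312587*(-1/166879) - 7*(1673 - 521 - 2*33)/(-698 + 33) = 312587/166879 - 7*(1673 - 521 - 66)/(-665) = 312587/166879 - 7*(-1)*1086/665 = 312587/166879 - 1*(-1086/95) = 312587/166879 + 1086/95 = 210926359/15853505 ≈ 13.305)
-x = -1*210926359/15853505 = -210926359/15853505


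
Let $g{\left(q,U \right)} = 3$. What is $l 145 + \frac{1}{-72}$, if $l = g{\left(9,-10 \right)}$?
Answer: $\frac{31319}{72} \approx 434.99$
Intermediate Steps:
$l = 3$
$l 145 + \frac{1}{-72} = 3 \cdot 145 + \frac{1}{-72} = 435 - \frac{1}{72} = \frac{31319}{72}$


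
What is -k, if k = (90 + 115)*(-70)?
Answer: 14350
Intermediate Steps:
k = -14350 (k = 205*(-70) = -14350)
-k = -1*(-14350) = 14350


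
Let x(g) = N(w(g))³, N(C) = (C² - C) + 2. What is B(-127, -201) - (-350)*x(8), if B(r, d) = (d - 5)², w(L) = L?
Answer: 68331636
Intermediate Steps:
N(C) = 2 + C² - C
x(g) = (2 + g² - g)³
B(r, d) = (-5 + d)²
B(-127, -201) - (-350)*x(8) = (-5 - 201)² - (-350)*(2 + 8² - 1*8)³ = (-206)² - (-350)*(2 + 64 - 8)³ = 42436 - (-350)*58³ = 42436 - (-350)*195112 = 42436 - 1*(-68289200) = 42436 + 68289200 = 68331636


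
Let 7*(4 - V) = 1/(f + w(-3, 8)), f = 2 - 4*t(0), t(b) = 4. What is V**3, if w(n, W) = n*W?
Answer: 1207949625/18821096 ≈ 64.181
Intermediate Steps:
w(n, W) = W*n
f = -14 (f = 2 - 4*4 = 2 - 16 = -14)
V = 1065/266 (V = 4 - 1/(7*(-14 + 8*(-3))) = 4 - 1/(7*(-14 - 24)) = 4 - 1/7/(-38) = 4 - 1/7*(-1/38) = 4 + 1/266 = 1065/266 ≈ 4.0038)
V**3 = (1065/266)**3 = 1207949625/18821096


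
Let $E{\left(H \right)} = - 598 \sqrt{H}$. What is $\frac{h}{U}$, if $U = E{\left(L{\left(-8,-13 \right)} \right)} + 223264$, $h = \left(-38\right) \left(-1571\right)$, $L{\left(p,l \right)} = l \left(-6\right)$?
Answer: $\frac{1666051784}{6227365073} + \frac{8924851 \sqrt{78}}{12454730146} \approx 0.27387$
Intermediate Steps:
$L{\left(p,l \right)} = - 6 l$
$h = 59698$
$U = 223264 - 598 \sqrt{78}$ ($U = - 598 \sqrt{\left(-6\right) \left(-13\right)} + 223264 = - 598 \sqrt{78} + 223264 = 223264 - 598 \sqrt{78} \approx 2.1798 \cdot 10^{5}$)
$\frac{h}{U} = \frac{59698}{223264 - 598 \sqrt{78}}$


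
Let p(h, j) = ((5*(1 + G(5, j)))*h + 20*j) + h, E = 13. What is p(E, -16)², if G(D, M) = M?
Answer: 1643524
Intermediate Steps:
p(h, j) = h + 20*j + h*(5 + 5*j) (p(h, j) = ((5*(1 + j))*h + 20*j) + h = ((5 + 5*j)*h + 20*j) + h = (h*(5 + 5*j) + 20*j) + h = (20*j + h*(5 + 5*j)) + h = h + 20*j + h*(5 + 5*j))
p(E, -16)² = (6*13 + 20*(-16) + 5*13*(-16))² = (78 - 320 - 1040)² = (-1282)² = 1643524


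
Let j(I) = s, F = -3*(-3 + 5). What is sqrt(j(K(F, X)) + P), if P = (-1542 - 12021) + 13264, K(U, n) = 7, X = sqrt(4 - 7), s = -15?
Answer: I*sqrt(314) ≈ 17.72*I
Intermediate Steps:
F = -6 (F = -3*2 = -6)
X = I*sqrt(3) (X = sqrt(-3) = I*sqrt(3) ≈ 1.732*I)
j(I) = -15
P = -299 (P = -13563 + 13264 = -299)
sqrt(j(K(F, X)) + P) = sqrt(-15 - 299) = sqrt(-314) = I*sqrt(314)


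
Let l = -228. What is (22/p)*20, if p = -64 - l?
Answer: 110/41 ≈ 2.6829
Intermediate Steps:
p = 164 (p = -64 - 1*(-228) = -64 + 228 = 164)
(22/p)*20 = (22/164)*20 = (22*(1/164))*20 = (11/82)*20 = 110/41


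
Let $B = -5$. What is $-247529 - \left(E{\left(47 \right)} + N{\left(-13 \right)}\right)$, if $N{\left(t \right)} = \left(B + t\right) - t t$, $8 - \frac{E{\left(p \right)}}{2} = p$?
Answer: $-250493$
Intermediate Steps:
$E{\left(p \right)} = 16 - 2 p$
$N{\left(t \right)} = - t^{2} \left(-5 + t\right)$ ($N{\left(t \right)} = \left(-5 + t\right) - t t = \left(-5 + t\right) \left(- t^{2}\right) = - t^{2} \left(-5 + t\right)$)
$-247529 - \left(E{\left(47 \right)} + N{\left(-13 \right)}\right) = -247529 - \left(\left(16 - 94\right) + \left(-13\right)^{2} \left(5 - -13\right)\right) = -247529 - \left(\left(16 - 94\right) + 169 \left(5 + 13\right)\right) = -247529 - \left(-78 + 169 \cdot 18\right) = -247529 - \left(-78 + 3042\right) = -247529 - 2964 = -250493$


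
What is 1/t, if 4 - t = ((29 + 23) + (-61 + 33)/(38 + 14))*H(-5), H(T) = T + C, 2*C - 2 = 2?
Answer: 13/2059 ≈ 0.0063137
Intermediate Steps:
C = 2 (C = 1 + (½)*2 = 1 + 1 = 2)
H(T) = 2 + T (H(T) = T + 2 = 2 + T)
t = 2059/13 (t = 4 - ((29 + 23) + (-61 + 33)/(38 + 14))*(2 - 5) = 4 - (52 - 28/52)*(-3) = 4 - (52 - 28*1/52)*(-3) = 4 - (52 - 7/13)*(-3) = 4 - 669*(-3)/13 = 4 - 1*(-2007/13) = 4 + 2007/13 = 2059/13 ≈ 158.38)
1/t = 1/(2059/13) = 13/2059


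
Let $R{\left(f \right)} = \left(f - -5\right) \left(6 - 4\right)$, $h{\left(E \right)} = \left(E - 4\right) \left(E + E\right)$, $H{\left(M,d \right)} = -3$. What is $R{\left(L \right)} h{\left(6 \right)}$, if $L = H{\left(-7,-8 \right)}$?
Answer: $96$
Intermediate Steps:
$h{\left(E \right)} = 2 E \left(-4 + E\right)$ ($h{\left(E \right)} = \left(-4 + E\right) 2 E = 2 E \left(-4 + E\right)$)
$L = -3$
$R{\left(f \right)} = 10 + 2 f$ ($R{\left(f \right)} = \left(f + 5\right) \left(6 - 4\right) = \left(5 + f\right) 2 = 10 + 2 f$)
$R{\left(L \right)} h{\left(6 \right)} = \left(10 + 2 \left(-3\right)\right) 2 \cdot 6 \left(-4 + 6\right) = \left(10 - 6\right) 2 \cdot 6 \cdot 2 = 4 \cdot 24 = 96$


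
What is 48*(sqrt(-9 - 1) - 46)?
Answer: -2208 + 48*I*sqrt(10) ≈ -2208.0 + 151.79*I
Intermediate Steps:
48*(sqrt(-9 - 1) - 46) = 48*(sqrt(-10) - 46) = 48*(I*sqrt(10) - 46) = 48*(-46 + I*sqrt(10)) = -2208 + 48*I*sqrt(10)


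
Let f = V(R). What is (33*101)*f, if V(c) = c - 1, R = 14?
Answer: 43329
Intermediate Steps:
V(c) = -1 + c
f = 13 (f = -1 + 14 = 13)
(33*101)*f = (33*101)*13 = 3333*13 = 43329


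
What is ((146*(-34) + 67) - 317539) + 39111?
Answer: -283325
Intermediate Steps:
((146*(-34) + 67) - 317539) + 39111 = ((-4964 + 67) - 317539) + 39111 = (-4897 - 317539) + 39111 = -322436 + 39111 = -283325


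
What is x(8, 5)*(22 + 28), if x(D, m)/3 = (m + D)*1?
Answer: 1950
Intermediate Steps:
x(D, m) = 3*D + 3*m (x(D, m) = 3*((m + D)*1) = 3*((D + m)*1) = 3*(D + m) = 3*D + 3*m)
x(8, 5)*(22 + 28) = (3*8 + 3*5)*(22 + 28) = (24 + 15)*50 = 39*50 = 1950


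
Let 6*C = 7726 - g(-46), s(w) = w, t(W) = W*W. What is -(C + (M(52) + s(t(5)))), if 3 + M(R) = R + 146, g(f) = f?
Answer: -4546/3 ≈ -1515.3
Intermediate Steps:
t(W) = W²
M(R) = 143 + R (M(R) = -3 + (R + 146) = -3 + (146 + R) = 143 + R)
C = 3886/3 (C = (7726 - 1*(-46))/6 = (7726 + 46)/6 = (⅙)*7772 = 3886/3 ≈ 1295.3)
-(C + (M(52) + s(t(5)))) = -(3886/3 + ((143 + 52) + 5²)) = -(3886/3 + (195 + 25)) = -(3886/3 + 220) = -1*4546/3 = -4546/3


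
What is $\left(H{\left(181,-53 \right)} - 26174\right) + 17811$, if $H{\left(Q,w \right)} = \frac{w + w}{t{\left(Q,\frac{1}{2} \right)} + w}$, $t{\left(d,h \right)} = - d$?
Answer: $- \frac{978418}{117} \approx -8362.5$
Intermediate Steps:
$H{\left(Q,w \right)} = \frac{2 w}{w - Q}$ ($H{\left(Q,w \right)} = \frac{w + w}{- Q + w} = \frac{2 w}{w - Q}$)
$\left(H{\left(181,-53 \right)} - 26174\right) + 17811 = \left(2 \left(-53\right) \frac{1}{-53 - 181} - 26174\right) + 17811 = \left(2 \left(-53\right) \frac{1}{-234} - 26174\right) + 17811 = \left(2 \left(-53\right) \left(- \frac{1}{234}\right) - 26174\right) + 17811 = \left(\frac{53}{117} - 26174\right) + 17811 = - \frac{3062305}{117} + 17811 = - \frac{978418}{117}$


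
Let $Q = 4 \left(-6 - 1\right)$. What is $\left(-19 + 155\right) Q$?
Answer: $-3808$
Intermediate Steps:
$Q = -28$ ($Q = 4 \left(-7\right) = -28$)
$\left(-19 + 155\right) Q = \left(-19 + 155\right) \left(-28\right) = 136 \left(-28\right) = -3808$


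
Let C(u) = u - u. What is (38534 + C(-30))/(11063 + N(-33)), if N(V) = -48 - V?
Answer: 19267/5524 ≈ 3.4879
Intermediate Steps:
C(u) = 0
(38534 + C(-30))/(11063 + N(-33)) = (38534 + 0)/(11063 + (-48 - 1*(-33))) = 38534/(11063 + (-48 + 33)) = 38534/(11063 - 15) = 38534/11048 = 38534*(1/11048) = 19267/5524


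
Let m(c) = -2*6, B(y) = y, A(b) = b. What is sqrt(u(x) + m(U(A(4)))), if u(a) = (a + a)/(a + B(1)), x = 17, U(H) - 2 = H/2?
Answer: I*sqrt(91)/3 ≈ 3.1798*I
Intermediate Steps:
U(H) = 2 + H/2
m(c) = -12
u(a) = 2*a/(1 + a) (u(a) = (a + a)/(a + 1) = (2*a)/(1 + a) = 2*a/(1 + a))
sqrt(u(x) + m(U(A(4)))) = sqrt(2*17/(1 + 17) - 12) = sqrt(2*17/18 - 12) = sqrt(2*17*(1/18) - 12) = sqrt(17/9 - 12) = sqrt(-91/9) = I*sqrt(91)/3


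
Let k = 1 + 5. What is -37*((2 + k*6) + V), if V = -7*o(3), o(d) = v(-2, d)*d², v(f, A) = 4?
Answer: 7918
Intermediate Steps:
k = 6
o(d) = 4*d²
V = -252 (V = -28*3² = -28*9 = -7*36 = -252)
-37*((2 + k*6) + V) = -37*((2 + 6*6) - 252) = -37*((2 + 36) - 252) = -37*(38 - 252) = -37*(-214) = 7918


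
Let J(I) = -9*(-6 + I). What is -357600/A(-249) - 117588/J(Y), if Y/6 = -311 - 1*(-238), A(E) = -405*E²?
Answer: -1821761317/61938999 ≈ -29.412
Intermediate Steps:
Y = -438 (Y = 6*(-311 - 1*(-238)) = 6*(-311 + 238) = 6*(-73) = -438)
J(I) = 54 - 9*I
-357600/A(-249) - 117588/J(Y) = -357600/((-405*(-249)²)) - 117588/(54 - 9*(-438)) = -357600/((-405*62001)) - 117588/(54 + 3942) = -357600/(-25110405) - 117588/3996 = -357600*(-1/25110405) - 117588*1/3996 = 23840/1674027 - 9799/333 = -1821761317/61938999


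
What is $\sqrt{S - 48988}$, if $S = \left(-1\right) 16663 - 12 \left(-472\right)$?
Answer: $i \sqrt{59987} \approx 244.92 i$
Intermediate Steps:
$S = -10999$ ($S = -16663 - -5664 = -16663 + 5664 = -10999$)
$\sqrt{S - 48988} = \sqrt{-10999 - 48988} = \sqrt{-59987} = i \sqrt{59987}$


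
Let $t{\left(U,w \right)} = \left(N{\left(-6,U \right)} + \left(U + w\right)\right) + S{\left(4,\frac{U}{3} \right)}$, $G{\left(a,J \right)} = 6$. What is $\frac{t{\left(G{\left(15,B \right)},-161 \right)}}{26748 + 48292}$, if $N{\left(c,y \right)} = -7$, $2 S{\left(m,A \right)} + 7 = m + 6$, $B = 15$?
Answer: $- \frac{321}{150080} \approx -0.0021389$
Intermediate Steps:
$S{\left(m,A \right)} = - \frac{1}{2} + \frac{m}{2}$ ($S{\left(m,A \right)} = - \frac{7}{2} + \frac{m + 6}{2} = - \frac{7}{2} + \frac{6 + m}{2} = - \frac{7}{2} + \left(3 + \frac{m}{2}\right) = - \frac{1}{2} + \frac{m}{2}$)
$t{\left(U,w \right)} = - \frac{11}{2} + U + w$ ($t{\left(U,w \right)} = \left(-7 + \left(U + w\right)\right) + \left(- \frac{1}{2} + \frac{1}{2} \cdot 4\right) = \left(-7 + U + w\right) + \left(- \frac{1}{2} + 2\right) = \left(-7 + U + w\right) + \frac{3}{2} = - \frac{11}{2} + U + w$)
$\frac{t{\left(G{\left(15,B \right)},-161 \right)}}{26748 + 48292} = \frac{- \frac{11}{2} + 6 - 161}{26748 + 48292} = - \frac{321}{2 \cdot 75040} = \left(- \frac{321}{2}\right) \frac{1}{75040} = - \frac{321}{150080}$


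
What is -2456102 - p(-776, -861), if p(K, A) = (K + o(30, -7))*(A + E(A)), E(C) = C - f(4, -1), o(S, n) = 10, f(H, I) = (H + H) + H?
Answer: -3784346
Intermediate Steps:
f(H, I) = 3*H (f(H, I) = 2*H + H = 3*H)
E(C) = -12 + C (E(C) = C - 3*4 = C - 1*12 = C - 12 = -12 + C)
p(K, A) = (-12 + 2*A)*(10 + K) (p(K, A) = (K + 10)*(A + (-12 + A)) = (10 + K)*(-12 + 2*A) = (-12 + 2*A)*(10 + K))
-2456102 - p(-776, -861) = -2456102 - (-120 + 20*(-861) - 861*(-776) - 776*(-12 - 861)) = -2456102 - (-120 - 17220 + 668136 - 776*(-873)) = -2456102 - (-120 - 17220 + 668136 + 677448) = -2456102 - 1*1328244 = -2456102 - 1328244 = -3784346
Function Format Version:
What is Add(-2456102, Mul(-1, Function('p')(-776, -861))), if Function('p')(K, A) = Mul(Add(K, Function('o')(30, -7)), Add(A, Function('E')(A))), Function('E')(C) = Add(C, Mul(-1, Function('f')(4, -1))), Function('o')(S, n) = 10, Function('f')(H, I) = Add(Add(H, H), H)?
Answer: -3784346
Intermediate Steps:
Function('f')(H, I) = Mul(3, H) (Function('f')(H, I) = Add(Mul(2, H), H) = Mul(3, H))
Function('E')(C) = Add(-12, C) (Function('E')(C) = Add(C, Mul(-1, Mul(3, 4))) = Add(C, Mul(-1, 12)) = Add(C, -12) = Add(-12, C))
Function('p')(K, A) = Mul(Add(-12, Mul(2, A)), Add(10, K)) (Function('p')(K, A) = Mul(Add(K, 10), Add(A, Add(-12, A))) = Mul(Add(10, K), Add(-12, Mul(2, A))) = Mul(Add(-12, Mul(2, A)), Add(10, K)))
Add(-2456102, Mul(-1, Function('p')(-776, -861))) = Add(-2456102, Mul(-1, Add(-120, Mul(20, -861), Mul(-861, -776), Mul(-776, Add(-12, -861))))) = Add(-2456102, Mul(-1, Add(-120, -17220, 668136, Mul(-776, -873)))) = Add(-2456102, Mul(-1, Add(-120, -17220, 668136, 677448))) = Add(-2456102, Mul(-1, 1328244)) = Add(-2456102, -1328244) = -3784346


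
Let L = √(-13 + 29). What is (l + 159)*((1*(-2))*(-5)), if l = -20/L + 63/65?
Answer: 20146/13 ≈ 1549.7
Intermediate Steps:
L = 4 (L = √16 = 4)
l = -262/65 (l = -20/4 + 63/65 = -20*¼ + 63*(1/65) = -5 + 63/65 = -262/65 ≈ -4.0308)
(l + 159)*((1*(-2))*(-5)) = (-262/65 + 159)*((1*(-2))*(-5)) = 10073*(-2*(-5))/65 = (10073/65)*10 = 20146/13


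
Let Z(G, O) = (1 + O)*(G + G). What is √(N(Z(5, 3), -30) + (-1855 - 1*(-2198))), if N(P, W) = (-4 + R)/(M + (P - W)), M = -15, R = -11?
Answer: √41470/11 ≈ 18.513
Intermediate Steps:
Z(G, O) = 2*G*(1 + O) (Z(G, O) = (1 + O)*(2*G) = 2*G*(1 + O))
N(P, W) = -15/(-15 + P - W) (N(P, W) = (-4 - 11)/(-15 + (P - W)) = -15/(-15 + P - W))
√(N(Z(5, 3), -30) + (-1855 - 1*(-2198))) = √(15/(15 - 30 - 2*5*(1 + 3)) + (-1855 - 1*(-2198))) = √(15/(15 - 30 - 2*5*4) + (-1855 + 2198)) = √(15/(15 - 30 - 1*40) + 343) = √(15/(15 - 30 - 40) + 343) = √(15/(-55) + 343) = √(15*(-1/55) + 343) = √(-3/11 + 343) = √(3770/11) = √41470/11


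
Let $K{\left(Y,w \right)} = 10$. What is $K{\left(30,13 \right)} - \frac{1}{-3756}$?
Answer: $\frac{37561}{3756} \approx 10.0$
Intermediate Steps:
$K{\left(30,13 \right)} - \frac{1}{-3756} = 10 - \frac{1}{-3756} = 10 - - \frac{1}{3756} = 10 + \frac{1}{3756} = \frac{37561}{3756}$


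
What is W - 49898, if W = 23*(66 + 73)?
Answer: -46701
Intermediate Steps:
W = 3197 (W = 23*139 = 3197)
W - 49898 = 3197 - 49898 = -46701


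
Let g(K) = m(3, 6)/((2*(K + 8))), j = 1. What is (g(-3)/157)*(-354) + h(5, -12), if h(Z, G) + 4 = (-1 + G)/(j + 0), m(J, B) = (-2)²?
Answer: -14053/785 ≈ -17.902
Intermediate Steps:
m(J, B) = 4
h(Z, G) = -5 + G (h(Z, G) = -4 + (-1 + G)/(1 + 0) = -4 + (-1 + G)/1 = -4 + (-1 + G)*1 = -4 + (-1 + G) = -5 + G)
g(K) = 4/(16 + 2*K) (g(K) = 4/((2*(K + 8))) = 4/((2*(8 + K))) = 4/(16 + 2*K))
(g(-3)/157)*(-354) + h(5, -12) = ((2/(8 - 3))/157)*(-354) + (-5 - 12) = ((2/5)*(1/157))*(-354) - 17 = ((2*(⅕))*(1/157))*(-354) - 17 = ((⅖)*(1/157))*(-354) - 17 = (2/785)*(-354) - 17 = -708/785 - 17 = -14053/785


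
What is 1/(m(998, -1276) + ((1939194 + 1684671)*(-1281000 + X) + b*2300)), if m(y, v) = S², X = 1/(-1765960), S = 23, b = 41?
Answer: -50456/234225378471051515 ≈ -2.1542e-13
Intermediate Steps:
X = -1/1765960 ≈ -5.6626e-7
m(y, v) = 529 (m(y, v) = 23² = 529)
1/(m(998, -1276) + ((1939194 + 1684671)*(-1281000 + X) + b*2300)) = 1/(529 + ((1939194 + 1684671)*(-1281000 - 1/1765960) + 41*2300)) = 1/(529 + (3623865*(-2262194760001/1765960) + 94300)) = 1/(529 + (-234225383255743539/50456 + 94300)) = 1/(529 - 234225378497742739/50456) = 1/(-234225378471051515/50456) = -50456/234225378471051515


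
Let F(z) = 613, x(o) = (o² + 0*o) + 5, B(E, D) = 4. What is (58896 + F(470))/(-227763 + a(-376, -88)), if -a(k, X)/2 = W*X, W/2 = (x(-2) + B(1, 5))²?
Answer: -59509/168275 ≈ -0.35364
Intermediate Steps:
x(o) = 5 + o² (x(o) = (o² + 0) + 5 = o² + 5 = 5 + o²)
W = 338 (W = 2*((5 + (-2)²) + 4)² = 2*((5 + 4) + 4)² = 2*(9 + 4)² = 2*13² = 2*169 = 338)
a(k, X) = -676*X
(58896 + F(470))/(-227763 + a(-376, -88)) = (58896 + 613)/(-227763 - 676*(-88)) = 59509/(-227763 + 59488) = 59509/(-168275) = 59509*(-1/168275) = -59509/168275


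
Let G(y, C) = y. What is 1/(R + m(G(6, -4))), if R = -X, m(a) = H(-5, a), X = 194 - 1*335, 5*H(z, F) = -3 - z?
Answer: 5/707 ≈ 0.0070721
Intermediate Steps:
H(z, F) = -3/5 - z/5 (H(z, F) = (-3 - z)/5 = -3/5 - z/5)
X = -141 (X = 194 - 335 = -141)
m(a) = 2/5 (m(a) = -3/5 - 1/5*(-5) = -3/5 + 1 = 2/5)
R = 141 (R = -1*(-141) = 141)
1/(R + m(G(6, -4))) = 1/(141 + 2/5) = 1/(707/5) = 5/707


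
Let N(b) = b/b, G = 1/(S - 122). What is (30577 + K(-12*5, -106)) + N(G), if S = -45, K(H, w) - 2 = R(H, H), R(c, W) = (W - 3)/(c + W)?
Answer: 1223221/40 ≈ 30581.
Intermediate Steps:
R(c, W) = (-3 + W)/(W + c)
K(H, w) = 2 + (-3 + H)/(2*H) (K(H, w) = 2 + (-3 + H)/(H + H) = 2 + (-3 + H)/((2*H)) = 2 + (1/(2*H))*(-3 + H) = 2 + (-3 + H)/(2*H))
G = -1/167 (G = 1/(-45 - 122) = 1/(-167) = -1/167 ≈ -0.0059880)
N(b) = 1
(30577 + K(-12*5, -106)) + N(G) = (30577 + (-3 + 5*(-12*5))/(2*((-12*5)))) + 1 = (30577 + (½)*(-3 + 5*(-60))/(-60)) + 1 = (30577 + (½)*(-1/60)*(-3 - 300)) + 1 = (30577 + (½)*(-1/60)*(-303)) + 1 = (30577 + 101/40) + 1 = 1223181/40 + 1 = 1223221/40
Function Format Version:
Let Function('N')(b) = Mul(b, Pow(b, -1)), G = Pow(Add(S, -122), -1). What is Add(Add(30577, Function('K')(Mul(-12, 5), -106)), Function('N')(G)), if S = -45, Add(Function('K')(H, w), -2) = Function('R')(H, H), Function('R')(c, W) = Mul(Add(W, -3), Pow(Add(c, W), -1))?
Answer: Rational(1223221, 40) ≈ 30581.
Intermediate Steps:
Function('R')(c, W) = Mul(Pow(Add(W, c), -1), Add(-3, W)) (Function('R')(c, W) = Mul(Add(-3, W), Pow(Add(W, c), -1)) = Mul(Pow(Add(W, c), -1), Add(-3, W)))
Function('K')(H, w) = Add(2, Mul(Rational(1, 2), Pow(H, -1), Add(-3, H))) (Function('K')(H, w) = Add(2, Mul(Pow(Add(H, H), -1), Add(-3, H))) = Add(2, Mul(Pow(Mul(2, H), -1), Add(-3, H))) = Add(2, Mul(Mul(Rational(1, 2), Pow(H, -1)), Add(-3, H))) = Add(2, Mul(Rational(1, 2), Pow(H, -1), Add(-3, H))))
G = Rational(-1, 167) (G = Pow(Add(-45, -122), -1) = Pow(-167, -1) = Rational(-1, 167) ≈ -0.0059880)
Function('N')(b) = 1
Add(Add(30577, Function('K')(Mul(-12, 5), -106)), Function('N')(G)) = Add(Add(30577, Mul(Rational(1, 2), Pow(Mul(-12, 5), -1), Add(-3, Mul(5, Mul(-12, 5))))), 1) = Add(Add(30577, Mul(Rational(1, 2), Pow(-60, -1), Add(-3, Mul(5, -60)))), 1) = Add(Add(30577, Mul(Rational(1, 2), Rational(-1, 60), Add(-3, -300))), 1) = Add(Add(30577, Mul(Rational(1, 2), Rational(-1, 60), -303)), 1) = Add(Add(30577, Rational(101, 40)), 1) = Add(Rational(1223181, 40), 1) = Rational(1223221, 40)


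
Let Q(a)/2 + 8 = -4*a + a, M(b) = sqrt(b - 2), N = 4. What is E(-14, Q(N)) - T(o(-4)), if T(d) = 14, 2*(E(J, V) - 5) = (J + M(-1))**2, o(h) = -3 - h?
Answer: 175/2 - 14*I*sqrt(3) ≈ 87.5 - 24.249*I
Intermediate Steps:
M(b) = sqrt(-2 + b)
Q(a) = -16 - 6*a (Q(a) = -16 + 2*(-4*a + a) = -16 + 2*(-3*a) = -16 - 6*a)
E(J, V) = 5 + (J + I*sqrt(3))**2/2 (E(J, V) = 5 + (J + sqrt(-2 - 1))**2/2 = 5 + (J + sqrt(-3))**2/2 = 5 + (J + I*sqrt(3))**2/2)
E(-14, Q(N)) - T(o(-4)) = (5 + (-14 + I*sqrt(3))**2/2) - 1*14 = (5 + (-14 + I*sqrt(3))**2/2) - 14 = -9 + (-14 + I*sqrt(3))**2/2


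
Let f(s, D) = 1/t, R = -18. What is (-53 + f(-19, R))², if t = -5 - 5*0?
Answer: 70756/25 ≈ 2830.2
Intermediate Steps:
t = -5 (t = -5 + 0 = -5)
f(s, D) = -⅕ (f(s, D) = 1/(-5) = -⅕)
(-53 + f(-19, R))² = (-53 - ⅕)² = (-266/5)² = 70756/25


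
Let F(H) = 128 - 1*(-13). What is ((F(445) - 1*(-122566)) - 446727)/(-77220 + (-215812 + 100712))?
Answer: 16201/9616 ≈ 1.6848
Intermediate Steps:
F(H) = 141 (F(H) = 128 + 13 = 141)
((F(445) - 1*(-122566)) - 446727)/(-77220 + (-215812 + 100712)) = ((141 - 1*(-122566)) - 446727)/(-77220 + (-215812 + 100712)) = ((141 + 122566) - 446727)/(-77220 - 115100) = (122707 - 446727)/(-192320) = -324020*(-1/192320) = 16201/9616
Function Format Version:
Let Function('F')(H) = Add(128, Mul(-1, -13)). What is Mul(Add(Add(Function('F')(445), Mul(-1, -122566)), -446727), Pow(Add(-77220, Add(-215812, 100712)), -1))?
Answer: Rational(16201, 9616) ≈ 1.6848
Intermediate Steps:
Function('F')(H) = 141 (Function('F')(H) = Add(128, 13) = 141)
Mul(Add(Add(Function('F')(445), Mul(-1, -122566)), -446727), Pow(Add(-77220, Add(-215812, 100712)), -1)) = Mul(Add(Add(141, Mul(-1, -122566)), -446727), Pow(Add(-77220, Add(-215812, 100712)), -1)) = Mul(Add(Add(141, 122566), -446727), Pow(Add(-77220, -115100), -1)) = Mul(Add(122707, -446727), Pow(-192320, -1)) = Mul(-324020, Rational(-1, 192320)) = Rational(16201, 9616)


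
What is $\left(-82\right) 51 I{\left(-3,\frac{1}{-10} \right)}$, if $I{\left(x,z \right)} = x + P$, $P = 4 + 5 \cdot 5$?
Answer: $-108732$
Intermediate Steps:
$P = 29$ ($P = 4 + 25 = 29$)
$I{\left(x,z \right)} = 29 + x$ ($I{\left(x,z \right)} = x + 29 = 29 + x$)
$\left(-82\right) 51 I{\left(-3,\frac{1}{-10} \right)} = \left(-82\right) 51 \left(29 - 3\right) = \left(-4182\right) 26 = -108732$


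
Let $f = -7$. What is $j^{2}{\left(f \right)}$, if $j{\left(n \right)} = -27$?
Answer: $729$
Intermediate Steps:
$j^{2}{\left(f \right)} = \left(-27\right)^{2} = 729$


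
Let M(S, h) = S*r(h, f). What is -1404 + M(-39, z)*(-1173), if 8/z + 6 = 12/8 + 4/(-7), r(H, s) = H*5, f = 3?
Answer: -25718004/71 ≈ -3.6223e+5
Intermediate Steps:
r(H, s) = 5*H
z = -112/71 (z = 8/(-6 + (12/8 + 4/(-7))) = 8/(-6 + (12*(1/8) + 4*(-1/7))) = 8/(-6 + (3/2 - 4/7)) = 8/(-6 + 13/14) = 8/(-71/14) = 8*(-14/71) = -112/71 ≈ -1.5775)
M(S, h) = 5*S*h (M(S, h) = S*(5*h) = 5*S*h)
-1404 + M(-39, z)*(-1173) = -1404 + (5*(-39)*(-112/71))*(-1173) = -1404 + (21840/71)*(-1173) = -1404 - 25618320/71 = -25718004/71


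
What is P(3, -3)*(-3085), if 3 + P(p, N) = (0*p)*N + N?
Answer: 18510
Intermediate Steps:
P(p, N) = -3 + N (P(p, N) = -3 + ((0*p)*N + N) = -3 + (0*N + N) = -3 + (0 + N) = -3 + N)
P(3, -3)*(-3085) = (-3 - 3)*(-3085) = -6*(-3085) = 18510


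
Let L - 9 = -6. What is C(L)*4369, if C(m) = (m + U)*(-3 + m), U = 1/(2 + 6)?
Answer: 0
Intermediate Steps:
U = 1/8 ≈ 0.12500
L = 3 (L = 9 - 6 = 3)
C(m) = (-3 + m)*(1/8 + m) (C(m) = (m + 1/8)*(-3 + m) = (1/8 + m)*(-3 + m) = (-3 + m)*(1/8 + m))
C(L)*4369 = (-3/8 + 3**2 - 23/8*3)*4369 = (-3/8 + 9 - 69/8)*4369 = 0*4369 = 0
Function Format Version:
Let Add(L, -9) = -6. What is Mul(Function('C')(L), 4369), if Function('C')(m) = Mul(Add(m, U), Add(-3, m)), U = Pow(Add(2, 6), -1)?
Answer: 0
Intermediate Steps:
U = Rational(1, 8) (U = Pow(8, -1) = Rational(1, 8) ≈ 0.12500)
L = 3 (L = Add(9, -6) = 3)
Function('C')(m) = Mul(Add(-3, m), Add(Rational(1, 8), m)) (Function('C')(m) = Mul(Add(m, Rational(1, 8)), Add(-3, m)) = Mul(Add(Rational(1, 8), m), Add(-3, m)) = Mul(Add(-3, m), Add(Rational(1, 8), m)))
Mul(Function('C')(L), 4369) = Mul(Add(Rational(-3, 8), Pow(3, 2), Mul(Rational(-23, 8), 3)), 4369) = Mul(Add(Rational(-3, 8), 9, Rational(-69, 8)), 4369) = Mul(0, 4369) = 0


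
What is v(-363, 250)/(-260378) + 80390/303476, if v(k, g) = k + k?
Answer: 5288027749/19754618482 ≈ 0.26769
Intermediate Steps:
v(k, g) = 2*k
v(-363, 250)/(-260378) + 80390/303476 = (2*(-363))/(-260378) + 80390/303476 = -726*(-1/260378) + 80390*(1/303476) = 363/130189 + 40195/151738 = 5288027749/19754618482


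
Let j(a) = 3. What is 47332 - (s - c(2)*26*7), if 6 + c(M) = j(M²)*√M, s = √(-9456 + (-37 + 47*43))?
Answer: 46240 + 546*√2 - 4*I*√467 ≈ 47012.0 - 86.441*I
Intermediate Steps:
s = 4*I*√467 (s = √(-9456 + (-37 + 2021)) = √(-9456 + 1984) = √(-7472) = 4*I*√467 ≈ 86.441*I)
c(M) = -6 + 3*√M
47332 - (s - c(2)*26*7) = 47332 - (4*I*√467 - (-6 + 3*√2)*26*7) = 47332 - (4*I*√467 - (-156 + 78*√2)*7) = 47332 - (4*I*√467 - (-1092 + 546*√2)) = 47332 - (4*I*√467 + (1092 - 546*√2)) = 47332 - (1092 - 546*√2 + 4*I*√467) = 47332 + (-1092 + 546*√2 - 4*I*√467) = 46240 + 546*√2 - 4*I*√467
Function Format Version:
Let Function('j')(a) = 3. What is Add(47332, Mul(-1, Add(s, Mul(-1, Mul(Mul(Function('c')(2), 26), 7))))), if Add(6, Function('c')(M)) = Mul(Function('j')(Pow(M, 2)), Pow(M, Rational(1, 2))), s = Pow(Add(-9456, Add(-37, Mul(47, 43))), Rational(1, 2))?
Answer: Add(46240, Mul(546, Pow(2, Rational(1, 2))), Mul(-4, I, Pow(467, Rational(1, 2)))) ≈ Add(47012., Mul(-86.441, I))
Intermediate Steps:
s = Mul(4, I, Pow(467, Rational(1, 2))) (s = Pow(Add(-9456, Add(-37, 2021)), Rational(1, 2)) = Pow(Add(-9456, 1984), Rational(1, 2)) = Pow(-7472, Rational(1, 2)) = Mul(4, I, Pow(467, Rational(1, 2))) ≈ Mul(86.441, I))
Function('c')(M) = Add(-6, Mul(3, Pow(M, Rational(1, 2))))
Add(47332, Mul(-1, Add(s, Mul(-1, Mul(Mul(Function('c')(2), 26), 7))))) = Add(47332, Mul(-1, Add(Mul(4, I, Pow(467, Rational(1, 2))), Mul(-1, Mul(Mul(Add(-6, Mul(3, Pow(2, Rational(1, 2)))), 26), 7))))) = Add(47332, Mul(-1, Add(Mul(4, I, Pow(467, Rational(1, 2))), Mul(-1, Mul(Add(-156, Mul(78, Pow(2, Rational(1, 2)))), 7))))) = Add(47332, Mul(-1, Add(Mul(4, I, Pow(467, Rational(1, 2))), Mul(-1, Add(-1092, Mul(546, Pow(2, Rational(1, 2)))))))) = Add(47332, Mul(-1, Add(Mul(4, I, Pow(467, Rational(1, 2))), Add(1092, Mul(-546, Pow(2, Rational(1, 2))))))) = Add(47332, Mul(-1, Add(1092, Mul(-546, Pow(2, Rational(1, 2))), Mul(4, I, Pow(467, Rational(1, 2)))))) = Add(47332, Add(-1092, Mul(546, Pow(2, Rational(1, 2))), Mul(-4, I, Pow(467, Rational(1, 2))))) = Add(46240, Mul(546, Pow(2, Rational(1, 2))), Mul(-4, I, Pow(467, Rational(1, 2))))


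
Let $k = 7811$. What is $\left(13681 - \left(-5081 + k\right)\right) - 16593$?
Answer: $-5642$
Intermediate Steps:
$\left(13681 - \left(-5081 + k\right)\right) - 16593 = \left(13681 + \left(5081 - 7811\right)\right) - 16593 = \left(13681 - 2730\right) - 16593 = 10951 - 16593 = -5642$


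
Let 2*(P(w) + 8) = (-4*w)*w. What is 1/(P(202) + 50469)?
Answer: -1/31147 ≈ -3.2106e-5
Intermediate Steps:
P(w) = -8 - 2*w**2 (P(w) = -8 + ((-4*w)*w)/2 = -8 + (-4*w**2)/2 = -8 - 2*w**2)
1/(P(202) + 50469) = 1/((-8 - 2*202**2) + 50469) = 1/((-8 - 2*40804) + 50469) = 1/((-8 - 81608) + 50469) = 1/(-81616 + 50469) = 1/(-31147) = -1/31147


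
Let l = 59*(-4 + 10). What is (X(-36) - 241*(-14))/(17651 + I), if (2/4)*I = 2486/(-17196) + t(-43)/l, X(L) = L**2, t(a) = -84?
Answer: 1268205/4793173 ≈ 0.26459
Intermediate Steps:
l = 354 (l = 59*6 = 354)
I = -193709/253641 (I = 2*(2486/(-17196) - 84/354) = 2*(2486*(-1/17196) - 84*1/354) = 2*(-1243/8598 - 14/59) = 2*(-193709/507282) = -193709/253641 ≈ -0.76371)
(X(-36) - 241*(-14))/(17651 + I) = ((-36)**2 - 241*(-14))/(17651 - 193709/253641) = (1296 + 3374)/(4476823582/253641) = 4670*(253641/4476823582) = 1268205/4793173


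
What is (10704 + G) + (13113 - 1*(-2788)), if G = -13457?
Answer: 13148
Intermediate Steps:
(10704 + G) + (13113 - 1*(-2788)) = (10704 - 13457) + (13113 - 1*(-2788)) = -2753 + (13113 + 2788) = -2753 + 15901 = 13148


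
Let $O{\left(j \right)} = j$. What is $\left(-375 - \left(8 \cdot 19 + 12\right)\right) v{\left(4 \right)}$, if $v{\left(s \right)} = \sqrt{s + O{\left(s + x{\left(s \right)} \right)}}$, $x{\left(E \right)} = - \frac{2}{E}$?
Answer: $- \frac{539 \sqrt{30}}{2} \approx -1476.1$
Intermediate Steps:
$v{\left(s \right)} = \sqrt{- \frac{2}{s} + 2 s}$ ($v{\left(s \right)} = \sqrt{s + \left(s - \frac{2}{s}\right)} = \sqrt{- \frac{2}{s} + 2 s}$)
$\left(-375 - \left(8 \cdot 19 + 12\right)\right) v{\left(4 \right)} = \left(-375 - \left(8 \cdot 19 + 12\right)\right) \sqrt{- \frac{2}{4} + 2 \cdot 4} = \left(-375 - \left(152 + 12\right)\right) \sqrt{\left(-2\right) \frac{1}{4} + 8} = \left(-375 - 164\right) \sqrt{- \frac{1}{2} + 8} = \left(-375 - 164\right) \sqrt{\frac{15}{2}} = - 539 \frac{\sqrt{30}}{2} = - \frac{539 \sqrt{30}}{2}$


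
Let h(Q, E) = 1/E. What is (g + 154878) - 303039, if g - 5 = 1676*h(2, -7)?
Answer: -1038768/7 ≈ -1.4840e+5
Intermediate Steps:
g = -1641/7 (g = 5 + 1676/(-7) = 5 + 1676*(-⅐) = 5 - 1676/7 = -1641/7 ≈ -234.43)
(g + 154878) - 303039 = (-1641/7 + 154878) - 303039 = 1082505/7 - 303039 = -1038768/7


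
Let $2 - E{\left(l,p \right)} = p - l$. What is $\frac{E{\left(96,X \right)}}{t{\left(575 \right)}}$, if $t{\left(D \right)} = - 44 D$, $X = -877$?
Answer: $- \frac{39}{1012} \approx -0.038538$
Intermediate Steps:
$E{\left(l,p \right)} = 2 + l - p$ ($E{\left(l,p \right)} = 2 - \left(p - l\right) = 2 + \left(l - p\right) = 2 + l - p$)
$\frac{E{\left(96,X \right)}}{t{\left(575 \right)}} = \frac{2 + 96 - -877}{\left(-44\right) 575} = \frac{2 + 96 + 877}{-25300} = 975 \left(- \frac{1}{25300}\right) = - \frac{39}{1012}$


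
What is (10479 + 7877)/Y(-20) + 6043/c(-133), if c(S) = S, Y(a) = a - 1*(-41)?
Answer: 330635/399 ≈ 828.66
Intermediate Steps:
Y(a) = 41 + a (Y(a) = a + 41 = 41 + a)
(10479 + 7877)/Y(-20) + 6043/c(-133) = (10479 + 7877)/(41 - 20) + 6043/(-133) = 18356/21 + 6043*(-1/133) = 18356*(1/21) - 6043/133 = 18356/21 - 6043/133 = 330635/399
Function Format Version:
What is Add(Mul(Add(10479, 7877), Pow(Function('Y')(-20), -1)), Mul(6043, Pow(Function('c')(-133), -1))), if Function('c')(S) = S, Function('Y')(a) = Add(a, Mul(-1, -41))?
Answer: Rational(330635, 399) ≈ 828.66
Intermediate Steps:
Function('Y')(a) = Add(41, a) (Function('Y')(a) = Add(a, 41) = Add(41, a))
Add(Mul(Add(10479, 7877), Pow(Function('Y')(-20), -1)), Mul(6043, Pow(Function('c')(-133), -1))) = Add(Mul(Add(10479, 7877), Pow(Add(41, -20), -1)), Mul(6043, Pow(-133, -1))) = Add(Mul(18356, Pow(21, -1)), Mul(6043, Rational(-1, 133))) = Add(Mul(18356, Rational(1, 21)), Rational(-6043, 133)) = Add(Rational(18356, 21), Rational(-6043, 133)) = Rational(330635, 399)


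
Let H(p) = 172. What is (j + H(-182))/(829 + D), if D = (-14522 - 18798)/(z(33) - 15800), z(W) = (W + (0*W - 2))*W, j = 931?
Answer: 2328433/1754779 ≈ 1.3269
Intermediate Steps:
z(W) = W*(-2 + W) (z(W) = (W + (0 - 2))*W = (W - 2)*W = (-2 + W)*W = W*(-2 + W))
D = 4760/2111 (D = (-14522 - 18798)/(33*(-2 + 33) - 15800) = -33320/(33*31 - 15800) = -33320/(1023 - 15800) = -33320/(-14777) = -33320*(-1/14777) = 4760/2111 ≈ 2.2549)
(j + H(-182))/(829 + D) = (931 + 172)/(829 + 4760/2111) = 1103/(1754779/2111) = 1103*(2111/1754779) = 2328433/1754779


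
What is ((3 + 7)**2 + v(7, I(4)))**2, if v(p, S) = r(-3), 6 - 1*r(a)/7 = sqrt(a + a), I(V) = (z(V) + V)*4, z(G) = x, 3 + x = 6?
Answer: 19870 - 1988*I*sqrt(6) ≈ 19870.0 - 4869.6*I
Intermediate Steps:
x = 3 (x = -3 + 6 = 3)
z(G) = 3
I(V) = 12 + 4*V (I(V) = (3 + V)*4 = 12 + 4*V)
r(a) = 42 - 7*sqrt(2)*sqrt(a) (r(a) = 42 - 7*sqrt(a + a) = 42 - 7*sqrt(2)*sqrt(a))
v(p, S) = 42 - 7*I*sqrt(6) (v(p, S) = 42 - 7*sqrt(2)*sqrt(-3) = 42 - 7*sqrt(2)*I*sqrt(3) = 42 - 7*I*sqrt(6))
((3 + 7)**2 + v(7, I(4)))**2 = ((3 + 7)**2 + (42 - 7*I*sqrt(6)))**2 = (10**2 + (42 - 7*I*sqrt(6)))**2 = (100 + (42 - 7*I*sqrt(6)))**2 = (142 - 7*I*sqrt(6))**2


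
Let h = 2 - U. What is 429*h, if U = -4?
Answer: 2574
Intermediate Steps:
h = 6 (h = 2 - 1*(-4) = 2 + 4 = 6)
429*h = 429*6 = 2574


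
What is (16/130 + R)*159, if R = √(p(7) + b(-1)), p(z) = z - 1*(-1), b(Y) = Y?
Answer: 1272/65 + 159*√7 ≈ 440.24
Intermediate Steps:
p(z) = 1 + z (p(z) = z + 1 = 1 + z)
R = √7 (R = √((1 + 7) - 1) = √(8 - 1) = √7 ≈ 2.6458)
(16/130 + R)*159 = (16/130 + √7)*159 = (16*(1/130) + √7)*159 = (8/65 + √7)*159 = 1272/65 + 159*√7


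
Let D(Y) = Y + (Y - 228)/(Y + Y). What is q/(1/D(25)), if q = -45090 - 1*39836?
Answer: -44458761/25 ≈ -1.7784e+6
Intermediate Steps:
D(Y) = Y + (-228 + Y)/(2*Y) (D(Y) = Y + (-228 + Y)/((2*Y)) = Y + (-228 + Y)*(1/(2*Y)) = Y + (-228 + Y)/(2*Y))
q = -84926 (q = -45090 - 39836 = -84926)
q/(1/D(25)) = -84926/(1/(½ + 25 - 114/25)) = -84926/(1/(1047/50)) = -84926/50/1047 = -84926*1047/50 = -44458761/25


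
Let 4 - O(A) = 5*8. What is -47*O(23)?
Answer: 1692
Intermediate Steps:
O(A) = -36 (O(A) = 4 - 5*8 = 4 - 1*40 = 4 - 40 = -36)
-47*O(23) = -47*(-36) = 1692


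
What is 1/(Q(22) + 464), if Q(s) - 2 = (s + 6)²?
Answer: 1/1250 ≈ 0.00080000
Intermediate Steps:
Q(s) = 2 + (6 + s)² (Q(s) = 2 + (s + 6)² = 2 + (6 + s)²)
1/(Q(22) + 464) = 1/((2 + (6 + 22)²) + 464) = 1/((2 + 28²) + 464) = 1/((2 + 784) + 464) = 1/(786 + 464) = 1/1250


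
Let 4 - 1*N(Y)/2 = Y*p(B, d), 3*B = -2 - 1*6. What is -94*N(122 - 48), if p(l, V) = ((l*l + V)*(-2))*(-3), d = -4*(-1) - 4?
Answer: 1778480/3 ≈ 5.9283e+5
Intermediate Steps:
d = 0 (d = 4 - 4 = 0)
B = -8/3 (B = (-2 - 1*6)/3 = (-2 - 6)/3 = (⅓)*(-8) = -8/3 ≈ -2.6667)
p(l, V) = 6*V + 6*l² (p(l, V) = ((l² + V)*(-2))*(-3) = ((V + l²)*(-2))*(-3) = (-2*V - 2*l²)*(-3) = 6*V + 6*l²)
N(Y) = 8 - 256*Y/3 (N(Y) = 8 - 2*Y*(6*0 + 6*(-8/3)²) = 8 - 2*Y*(0 + 6*(64/9)) = 8 - 2*Y*(0 + 128/3) = 8 - 2*Y*128/3 = 8 - 256*Y/3)
-94*N(122 - 48) = -94*(8 - 256*(122 - 48)/3) = -94*(8 - 256/3*74) = -94*(8 - 18944/3) = -94*(-18920/3) = 1778480/3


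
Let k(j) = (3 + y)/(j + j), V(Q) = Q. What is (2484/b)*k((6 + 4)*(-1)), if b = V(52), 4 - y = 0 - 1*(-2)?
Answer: -621/52 ≈ -11.942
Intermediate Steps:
y = 2 (y = 4 - (0 - 1*(-2)) = 4 - (0 + 2) = 4 - 1*2 = 4 - 2 = 2)
b = 52
k(j) = 5/(2*j) (k(j) = (3 + 2)/(j + j) = 5/((2*j)) = 5*(1/(2*j)) = 5/(2*j))
(2484/b)*k((6 + 4)*(-1)) = (2484/52)*(5/(2*(((6 + 4)*(-1))))) = (2484*(1/52))*(5/(2*((10*(-1))))) = 621*((5/2)/(-10))/13 = 621*((5/2)*(-⅒))/13 = (621/13)*(-¼) = -621/52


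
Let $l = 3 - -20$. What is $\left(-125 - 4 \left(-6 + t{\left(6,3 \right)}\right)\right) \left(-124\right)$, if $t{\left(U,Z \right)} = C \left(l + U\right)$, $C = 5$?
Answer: $84444$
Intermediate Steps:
$l = 23$ ($l = 3 + 20 = 23$)
$t{\left(U,Z \right)} = 115 + 5 U$ ($t{\left(U,Z \right)} = 5 \left(23 + U\right) = 115 + 5 U$)
$\left(-125 - 4 \left(-6 + t{\left(6,3 \right)}\right)\right) \left(-124\right) = \left(-125 - 4 \left(-6 + \left(115 + 5 \cdot 6\right)\right)\right) \left(-124\right) = \left(-125 - 4 \left(-6 + \left(115 + 30\right)\right)\right) \left(-124\right) = \left(-125 - 4 \left(-6 + 145\right)\right) \left(-124\right) = \left(-125 - 556\right) \left(-124\right) = \left(-681\right) \left(-124\right) = 84444$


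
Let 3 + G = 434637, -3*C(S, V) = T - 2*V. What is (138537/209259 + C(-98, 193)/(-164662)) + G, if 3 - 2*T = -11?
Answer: 4992069631858493/11485668486 ≈ 4.3463e+5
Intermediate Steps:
T = 7 (T = 3/2 - ½*(-11) = 3/2 + 11/2 = 7)
C(S, V) = -7/3 + 2*V/3 (C(S, V) = -(7 - 2*V)/3 = -7/3 + 2*V/3)
G = 434634 (G = -3 + 434637 = 434634)
(138537/209259 + C(-98, 193)/(-164662)) + G = (138537/209259 + (-7/3 + (⅔)*193)/(-164662)) + 434634 = (138537*(1/209259) + (-7/3 + 386/3)*(-1/164662)) + 434634 = (15393/23251 + (379/3)*(-1/164662)) + 434634 = (15393/23251 - 379/493986) + 434634 = 7595114369/11485668486 + 434634 = 4992069631858493/11485668486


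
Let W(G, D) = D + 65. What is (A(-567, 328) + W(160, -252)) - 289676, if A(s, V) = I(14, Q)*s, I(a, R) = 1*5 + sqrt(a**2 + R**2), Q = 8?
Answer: -292698 - 1134*sqrt(65) ≈ -3.0184e+5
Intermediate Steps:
W(G, D) = 65 + D
I(a, R) = 5 + sqrt(R**2 + a**2)
A(s, V) = s*(5 + 2*sqrt(65)) (A(s, V) = (5 + sqrt(8**2 + 14**2))*s = (5 + sqrt(64 + 196))*s = (5 + sqrt(260))*s = (5 + 2*sqrt(65))*s = s*(5 + 2*sqrt(65)))
(A(-567, 328) + W(160, -252)) - 289676 = (-567*(5 + 2*sqrt(65)) + (65 - 252)) - 289676 = ((-2835 - 1134*sqrt(65)) - 187) - 289676 = (-3022 - 1134*sqrt(65)) - 289676 = -292698 - 1134*sqrt(65)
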